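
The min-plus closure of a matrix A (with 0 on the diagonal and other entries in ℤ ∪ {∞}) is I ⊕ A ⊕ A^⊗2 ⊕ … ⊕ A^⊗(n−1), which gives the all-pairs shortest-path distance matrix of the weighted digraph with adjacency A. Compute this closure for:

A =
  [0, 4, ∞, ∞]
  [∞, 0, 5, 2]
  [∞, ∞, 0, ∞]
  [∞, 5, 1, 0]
Closure =
  [0, 4, 7, 6]
  [∞, 0, 3, 2]
  [∞, ∞, 0, ∞]
  [∞, 5, 1, 0]

This is the Floyd-Warshall all-pairs shortest-path computation. For each intermediate vertex k = 0, 1, …, 3, update dist[i][j] ← min(dist[i][j], dist[i][k] + dist[k][j]). The final matrix gives, for each (i, j), the minimum total weight of any directed path from i to j (possibly empty when i = j).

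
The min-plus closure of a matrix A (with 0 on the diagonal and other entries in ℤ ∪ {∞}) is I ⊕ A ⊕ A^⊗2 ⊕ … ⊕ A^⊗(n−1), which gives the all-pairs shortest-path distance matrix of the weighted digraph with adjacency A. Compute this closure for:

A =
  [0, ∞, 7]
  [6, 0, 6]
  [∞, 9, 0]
Closure =
  [0, 16, 7]
  [6, 0, 6]
  [15, 9, 0]

This is the Floyd-Warshall all-pairs shortest-path computation. For each intermediate vertex k = 0, 1, …, 2, update dist[i][j] ← min(dist[i][j], dist[i][k] + dist[k][j]). The final matrix gives, for each (i, j), the minimum total weight of any directed path from i to j (possibly empty when i = j).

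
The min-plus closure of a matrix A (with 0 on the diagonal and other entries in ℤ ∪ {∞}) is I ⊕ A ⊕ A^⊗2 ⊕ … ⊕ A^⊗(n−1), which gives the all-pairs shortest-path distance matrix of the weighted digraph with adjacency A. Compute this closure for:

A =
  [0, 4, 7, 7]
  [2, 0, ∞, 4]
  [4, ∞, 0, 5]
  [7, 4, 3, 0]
Closure =
  [0, 4, 7, 7]
  [2, 0, 7, 4]
  [4, 8, 0, 5]
  [6, 4, 3, 0]

This is the Floyd-Warshall all-pairs shortest-path computation. For each intermediate vertex k = 0, 1, …, 3, update dist[i][j] ← min(dist[i][j], dist[i][k] + dist[k][j]). The final matrix gives, for each (i, j), the minimum total weight of any directed path from i to j (possibly empty when i = j).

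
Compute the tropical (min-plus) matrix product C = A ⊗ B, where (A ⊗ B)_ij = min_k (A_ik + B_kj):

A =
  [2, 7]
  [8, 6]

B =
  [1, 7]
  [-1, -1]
A ⊗ B =
  [3, 6]
  [5, 5]

Apply the min-plus product entry-by-entry:
  C[0][0] = min over k of (A[0][0] + B[0][0] = 2 + 1 = 3, A[0][1] + B[1][0] = 7 + -1 = 6) = 3 (attained at k = 0)
  C[0][1] = min over k of (A[0][0] + B[0][1] = 2 + 7 = 9, A[0][1] + B[1][1] = 7 + -1 = 6) = 6 (attained at k = 1)
  C[1][0] = min over k of (A[1][0] + B[0][0] = 8 + 1 = 9, A[1][1] + B[1][0] = 6 + -1 = 5) = 5 (attained at k = 1)
  C[1][1] = min over k of (A[1][0] + B[0][1] = 8 + 7 = 15, A[1][1] + B[1][1] = 6 + -1 = 5) = 5 (attained at k = 1)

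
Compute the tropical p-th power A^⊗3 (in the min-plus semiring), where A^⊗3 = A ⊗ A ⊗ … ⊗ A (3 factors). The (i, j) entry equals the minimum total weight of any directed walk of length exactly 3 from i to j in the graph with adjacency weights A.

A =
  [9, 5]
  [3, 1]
A^⊗3 =
  [9, 7]
  [5, 3]

Each entry (A^⊗3)_ij equals the minimum over all length-3 walks i = v_0 → v_1 → … → v_3 = j of Σ_t A[v_t][v_{t+1}]. For example, for (i, j) = (0, 1) we minimise over 4 possible intermediate vertex sequences; the minimum is 7, attained along the walk 0 → 1 → 1 → 1.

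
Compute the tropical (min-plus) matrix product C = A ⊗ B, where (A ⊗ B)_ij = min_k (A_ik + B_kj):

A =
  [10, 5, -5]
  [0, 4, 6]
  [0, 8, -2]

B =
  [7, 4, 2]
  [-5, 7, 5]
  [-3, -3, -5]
A ⊗ B =
  [-8, -8, -10]
  [-1, 3, 1]
  [-5, -5, -7]

Apply the min-plus product entry-by-entry:
  C[0][0] = min over k of (A[0][0] + B[0][0] = 10 + 7 = 17, A[0][1] + B[1][0] = 5 + -5 = 0, A[0][2] + B[2][0] = -5 + -3 = -8) = -8 (attained at k = 2)
  C[0][1] = min over k of (A[0][0] + B[0][1] = 10 + 4 = 14, A[0][1] + B[1][1] = 5 + 7 = 12, A[0][2] + B[2][1] = -5 + -3 = -8) = -8 (attained at k = 2)
  C[0][2] = min over k of (A[0][0] + B[0][2] = 10 + 2 = 12, A[0][1] + B[1][2] = 5 + 5 = 10, A[0][2] + B[2][2] = -5 + -5 = -10) = -10 (attained at k = 2)
  C[1][0] = min over k of (A[1][0] + B[0][0] = 0 + 7 = 7, A[1][1] + B[1][0] = 4 + -5 = -1, A[1][2] + B[2][0] = 6 + -3 = 3) = -1 (attained at k = 1)
  C[1][1] = min over k of (A[1][0] + B[0][1] = 0 + 4 = 4, A[1][1] + B[1][1] = 4 + 7 = 11, A[1][2] + B[2][1] = 6 + -3 = 3) = 3 (attained at k = 2)
  C[1][2] = min over k of (A[1][0] + B[0][2] = 0 + 2 = 2, A[1][1] + B[1][2] = 4 + 5 = 9, A[1][2] + B[2][2] = 6 + -5 = 1) = 1 (attained at k = 2)
  C[2][0] = min over k of (A[2][0] + B[0][0] = 0 + 7 = 7, A[2][1] + B[1][0] = 8 + -5 = 3, A[2][2] + B[2][0] = -2 + -3 = -5) = -5 (attained at k = 2)
  C[2][1] = min over k of (A[2][0] + B[0][1] = 0 + 4 = 4, A[2][1] + B[1][1] = 8 + 7 = 15, A[2][2] + B[2][1] = -2 + -3 = -5) = -5 (attained at k = 2)
  C[2][2] = min over k of (A[2][0] + B[0][2] = 0 + 2 = 2, A[2][1] + B[1][2] = 8 + 5 = 13, A[2][2] + B[2][2] = -2 + -5 = -7) = -7 (attained at k = 2)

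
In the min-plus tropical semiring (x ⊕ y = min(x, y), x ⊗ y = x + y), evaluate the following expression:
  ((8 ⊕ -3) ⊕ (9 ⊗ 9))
((8 ⊕ -3) ⊕ (9 ⊗ 9)) = -3

Expand innermost to outermost. Recall ⊕ takes the minimum of its arguments and ⊗ takes their sum. Working out the expression ((8 ⊕ -3) ⊕ (9 ⊗ 9)) gives -3.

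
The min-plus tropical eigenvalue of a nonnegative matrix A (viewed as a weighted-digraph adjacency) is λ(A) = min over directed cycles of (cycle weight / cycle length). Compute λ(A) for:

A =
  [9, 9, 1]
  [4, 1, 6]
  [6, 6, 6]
λ(A) = 1

Enumerate directed cycles and compute their means (weight / length). Sample:
  cycle 0 → 0: weight = 9, length = 1, mean = 9/1 ≈ 9.000
  cycle 1 → 1: weight = 1, length = 1, mean = 1/1 ≈ 1.000
  cycle 2 → 2: weight = 6, length = 1, mean = 6/1 ≈ 6.000
  cycle 0 → 1 → 0: weight = 13, length = 2, mean = 13/2 ≈ 6.500
  cycle 0 → 2 → 0: weight = 7, length = 2, mean = 7/2 ≈ 3.500
  cycle 1 → 0 → 1: weight = 13, length = 2, mean = 13/2 ≈ 6.500
Minimum mean = 1.000, attained e.g. along the cycle 1 → 1 with weight 1 and length 1. So λ(A) = 1/1 = 1.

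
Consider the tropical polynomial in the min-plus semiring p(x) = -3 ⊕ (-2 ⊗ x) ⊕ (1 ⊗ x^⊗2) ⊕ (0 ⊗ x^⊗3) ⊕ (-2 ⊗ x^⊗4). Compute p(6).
p(6) = -3

A tropical monomial a ⊗ x^⊗i evaluates to a + i · x. Evaluating each term at x = 6:
  Term 0 contributes -3 + 0 · 6 = -3
  Term 1 contributes -2 + 1 · 6 = 4
  Term 2 contributes 1 + 2 · 6 = 13
  Term 3 contributes 0 + 3 · 6 = 18
  Term 4 contributes -2 + 4 · 6 = 22
p(6) = ⊕ of these = min[-3, 4, 13, 18, 22] = -3.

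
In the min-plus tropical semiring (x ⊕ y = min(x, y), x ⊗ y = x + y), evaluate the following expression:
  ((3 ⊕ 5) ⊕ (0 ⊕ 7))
((3 ⊕ 5) ⊕ (0 ⊕ 7)) = 0

Expand innermost to outermost. Recall ⊕ takes the minimum of its arguments and ⊗ takes their sum. Working out the expression ((3 ⊕ 5) ⊕ (0 ⊕ 7)) gives 0.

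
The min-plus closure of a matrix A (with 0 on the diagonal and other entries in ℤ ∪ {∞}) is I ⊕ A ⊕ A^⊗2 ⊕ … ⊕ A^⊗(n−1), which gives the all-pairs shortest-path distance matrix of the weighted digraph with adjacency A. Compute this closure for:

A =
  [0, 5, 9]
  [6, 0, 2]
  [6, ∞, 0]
Closure =
  [0, 5, 7]
  [6, 0, 2]
  [6, 11, 0]

This is the Floyd-Warshall all-pairs shortest-path computation. For each intermediate vertex k = 0, 1, …, 2, update dist[i][j] ← min(dist[i][j], dist[i][k] + dist[k][j]). The final matrix gives, for each (i, j), the minimum total weight of any directed path from i to j (possibly empty when i = j).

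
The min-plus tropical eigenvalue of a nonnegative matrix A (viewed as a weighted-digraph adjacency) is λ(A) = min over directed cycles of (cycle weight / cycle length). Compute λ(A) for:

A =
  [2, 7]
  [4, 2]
λ(A) = 2

Enumerate directed cycles and compute their means (weight / length). Sample:
  cycle 0 → 0: weight = 2, length = 1, mean = 2/1 ≈ 2.000
  cycle 1 → 1: weight = 2, length = 1, mean = 2/1 ≈ 2.000
  cycle 0 → 1 → 0: weight = 11, length = 2, mean = 11/2 ≈ 5.500
  cycle 1 → 0 → 1: weight = 11, length = 2, mean = 11/2 ≈ 5.500
Minimum mean = 2.000, attained e.g. along the cycle 0 → 0 with weight 2 and length 1. So λ(A) = 2/1 = 2.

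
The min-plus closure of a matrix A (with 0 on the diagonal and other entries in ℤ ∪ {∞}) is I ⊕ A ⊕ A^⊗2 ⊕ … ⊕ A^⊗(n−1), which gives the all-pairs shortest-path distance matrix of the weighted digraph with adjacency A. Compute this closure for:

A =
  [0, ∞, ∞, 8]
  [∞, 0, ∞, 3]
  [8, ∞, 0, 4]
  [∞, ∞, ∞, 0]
Closure =
  [0, ∞, ∞, 8]
  [∞, 0, ∞, 3]
  [8, ∞, 0, 4]
  [∞, ∞, ∞, 0]

This is the Floyd-Warshall all-pairs shortest-path computation. For each intermediate vertex k = 0, 1, …, 3, update dist[i][j] ← min(dist[i][j], dist[i][k] + dist[k][j]). The final matrix gives, for each (i, j), the minimum total weight of any directed path from i to j (possibly empty when i = j).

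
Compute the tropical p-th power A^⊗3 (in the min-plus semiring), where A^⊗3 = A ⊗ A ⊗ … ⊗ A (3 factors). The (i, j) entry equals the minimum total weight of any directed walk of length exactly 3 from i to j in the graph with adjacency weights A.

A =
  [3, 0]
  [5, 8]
A^⊗3 =
  [8, 5]
  [10, 8]

Each entry (A^⊗3)_ij equals the minimum over all length-3 walks i = v_0 → v_1 → … → v_3 = j of Σ_t A[v_t][v_{t+1}]. For example, for (i, j) = (0, 1) we minimise over 4 possible intermediate vertex sequences; the minimum is 5, attained along the walk 0 → 1 → 0 → 1.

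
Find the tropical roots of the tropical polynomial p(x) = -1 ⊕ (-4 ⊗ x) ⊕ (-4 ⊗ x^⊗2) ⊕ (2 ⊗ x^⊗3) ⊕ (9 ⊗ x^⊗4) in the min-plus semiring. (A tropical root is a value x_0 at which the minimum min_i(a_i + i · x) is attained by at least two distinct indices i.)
Roots: {-7, -6, 0, 3}

Each tropical root is a break point of the lower envelope of the lines y = a_i + i · x (there are 5 lines, with slopes 0, 1, ..., 4). Only the lines that attain the minimum somewhere contribute to roots; other lines are dominated. Here the surviving (envelope) indices are i = 4, i = 3, i = 2, i = 1, i = 0.
Intersections between consecutive envelope lines give the roots: for adjacent envelope indices i < j the intersection is x = (a_i − a_j) / (j − i). Reading off the sorted break points: {-7, -6, 0, 3}.
Verification: at each break x_0, at least two indices attain the minimum of min_i(a_i + i · x_0).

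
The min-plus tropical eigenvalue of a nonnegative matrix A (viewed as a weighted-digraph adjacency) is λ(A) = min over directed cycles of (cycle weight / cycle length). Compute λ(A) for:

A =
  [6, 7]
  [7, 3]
λ(A) = 3

Enumerate directed cycles and compute their means (weight / length). Sample:
  cycle 0 → 0: weight = 6, length = 1, mean = 6/1 ≈ 6.000
  cycle 1 → 1: weight = 3, length = 1, mean = 3/1 ≈ 3.000
  cycle 0 → 1 → 0: weight = 14, length = 2, mean = 14/2 ≈ 7.000
  cycle 1 → 0 → 1: weight = 14, length = 2, mean = 14/2 ≈ 7.000
Minimum mean = 3.000, attained e.g. along the cycle 1 → 1 with weight 3 and length 1. So λ(A) = 3/1 = 3.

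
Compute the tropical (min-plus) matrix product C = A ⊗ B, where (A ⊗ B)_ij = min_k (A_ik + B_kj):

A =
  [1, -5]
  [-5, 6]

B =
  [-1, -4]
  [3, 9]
A ⊗ B =
  [-2, -3]
  [-6, -9]

Apply the min-plus product entry-by-entry:
  C[0][0] = min over k of (A[0][0] + B[0][0] = 1 + -1 = 0, A[0][1] + B[1][0] = -5 + 3 = -2) = -2 (attained at k = 1)
  C[0][1] = min over k of (A[0][0] + B[0][1] = 1 + -4 = -3, A[0][1] + B[1][1] = -5 + 9 = 4) = -3 (attained at k = 0)
  C[1][0] = min over k of (A[1][0] + B[0][0] = -5 + -1 = -6, A[1][1] + B[1][0] = 6 + 3 = 9) = -6 (attained at k = 0)
  C[1][1] = min over k of (A[1][0] + B[0][1] = -5 + -4 = -9, A[1][1] + B[1][1] = 6 + 9 = 15) = -9 (attained at k = 0)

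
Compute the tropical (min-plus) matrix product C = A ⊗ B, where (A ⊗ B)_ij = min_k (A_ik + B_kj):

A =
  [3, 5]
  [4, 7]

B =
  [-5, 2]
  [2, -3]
A ⊗ B =
  [-2, 2]
  [-1, 4]

Apply the min-plus product entry-by-entry:
  C[0][0] = min over k of (A[0][0] + B[0][0] = 3 + -5 = -2, A[0][1] + B[1][0] = 5 + 2 = 7) = -2 (attained at k = 0)
  C[0][1] = min over k of (A[0][0] + B[0][1] = 3 + 2 = 5, A[0][1] + B[1][1] = 5 + -3 = 2) = 2 (attained at k = 1)
  C[1][0] = min over k of (A[1][0] + B[0][0] = 4 + -5 = -1, A[1][1] + B[1][0] = 7 + 2 = 9) = -1 (attained at k = 0)
  C[1][1] = min over k of (A[1][0] + B[0][1] = 4 + 2 = 6, A[1][1] + B[1][1] = 7 + -3 = 4) = 4 (attained at k = 1)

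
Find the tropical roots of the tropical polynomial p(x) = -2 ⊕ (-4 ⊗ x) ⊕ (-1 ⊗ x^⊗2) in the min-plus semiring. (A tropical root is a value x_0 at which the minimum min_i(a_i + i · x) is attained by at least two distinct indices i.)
Roots: {-3, 2}

Each tropical root is a break point of the lower envelope of the lines y = a_i + i · x (there are 3 lines, with slopes 0, 1, ..., 2). Only the lines that attain the minimum somewhere contribute to roots; other lines are dominated. Here the surviving (envelope) indices are i = 2, i = 1, i = 0.
Intersections between consecutive envelope lines give the roots: for adjacent envelope indices i < j the intersection is x = (a_i − a_j) / (j − i). Reading off the sorted break points: {-3, 2}.
Verification: at each break x_0, at least two indices attain the minimum of min_i(a_i + i · x_0).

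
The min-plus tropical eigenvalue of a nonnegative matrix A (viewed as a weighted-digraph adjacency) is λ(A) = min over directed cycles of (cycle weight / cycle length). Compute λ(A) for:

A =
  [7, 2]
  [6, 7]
λ(A) = 4

Enumerate directed cycles and compute their means (weight / length). Sample:
  cycle 0 → 0: weight = 7, length = 1, mean = 7/1 ≈ 7.000
  cycle 1 → 1: weight = 7, length = 1, mean = 7/1 ≈ 7.000
  cycle 0 → 1 → 0: weight = 8, length = 2, mean = 8/2 ≈ 4.000
  cycle 1 → 0 → 1: weight = 8, length = 2, mean = 8/2 ≈ 4.000
Minimum mean = 4.000, attained e.g. along the cycle 0 → 1 → 0 with weight 8 and length 2. So λ(A) = 8/2 = 4.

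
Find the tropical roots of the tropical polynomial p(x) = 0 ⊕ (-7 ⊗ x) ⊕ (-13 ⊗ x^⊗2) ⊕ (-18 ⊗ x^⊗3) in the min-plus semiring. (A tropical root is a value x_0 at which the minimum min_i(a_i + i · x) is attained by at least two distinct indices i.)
Roots: {5, 6, 7}

Each tropical root is a break point of the lower envelope of the lines y = a_i + i · x (there are 4 lines, with slopes 0, 1, ..., 3). Only the lines that attain the minimum somewhere contribute to roots; other lines are dominated. Here the surviving (envelope) indices are i = 3, i = 2, i = 1, i = 0.
Intersections between consecutive envelope lines give the roots: for adjacent envelope indices i < j the intersection is x = (a_i − a_j) / (j − i). Reading off the sorted break points: {5, 6, 7}.
Verification: at each break x_0, at least two indices attain the minimum of min_i(a_i + i · x_0).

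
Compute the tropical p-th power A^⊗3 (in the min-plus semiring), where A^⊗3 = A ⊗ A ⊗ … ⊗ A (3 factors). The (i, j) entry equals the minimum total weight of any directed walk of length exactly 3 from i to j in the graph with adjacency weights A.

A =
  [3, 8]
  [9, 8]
A^⊗3 =
  [9, 14]
  [15, 20]

Each entry (A^⊗3)_ij equals the minimum over all length-3 walks i = v_0 → v_1 → … → v_3 = j of Σ_t A[v_t][v_{t+1}]. For example, for (i, j) = (0, 1) we minimise over 4 possible intermediate vertex sequences; the minimum is 14, attained along the walk 0 → 0 → 0 → 1.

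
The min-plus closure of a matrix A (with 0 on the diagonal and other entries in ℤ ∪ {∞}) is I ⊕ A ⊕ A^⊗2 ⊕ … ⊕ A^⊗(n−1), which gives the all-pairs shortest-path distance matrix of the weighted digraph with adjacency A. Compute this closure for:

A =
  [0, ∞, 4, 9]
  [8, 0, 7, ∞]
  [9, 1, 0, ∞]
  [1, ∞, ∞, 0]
Closure =
  [0, 5, 4, 9]
  [8, 0, 7, 17]
  [9, 1, 0, 18]
  [1, 6, 5, 0]

This is the Floyd-Warshall all-pairs shortest-path computation. For each intermediate vertex k = 0, 1, …, 3, update dist[i][j] ← min(dist[i][j], dist[i][k] + dist[k][j]). The final matrix gives, for each (i, j), the minimum total weight of any directed path from i to j (possibly empty when i = j).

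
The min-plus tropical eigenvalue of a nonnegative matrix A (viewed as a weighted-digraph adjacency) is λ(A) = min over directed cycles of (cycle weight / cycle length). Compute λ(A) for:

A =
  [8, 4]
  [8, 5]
λ(A) = 5

Enumerate directed cycles and compute their means (weight / length). Sample:
  cycle 0 → 0: weight = 8, length = 1, mean = 8/1 ≈ 8.000
  cycle 1 → 1: weight = 5, length = 1, mean = 5/1 ≈ 5.000
  cycle 0 → 1 → 0: weight = 12, length = 2, mean = 12/2 ≈ 6.000
  cycle 1 → 0 → 1: weight = 12, length = 2, mean = 12/2 ≈ 6.000
Minimum mean = 5.000, attained e.g. along the cycle 1 → 1 with weight 5 and length 1. So λ(A) = 5/1 = 5.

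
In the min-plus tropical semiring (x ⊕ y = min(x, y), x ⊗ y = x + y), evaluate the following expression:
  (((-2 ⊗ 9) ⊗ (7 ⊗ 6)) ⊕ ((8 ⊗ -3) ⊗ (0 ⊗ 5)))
(((-2 ⊗ 9) ⊗ (7 ⊗ 6)) ⊕ ((8 ⊗ -3) ⊗ (0 ⊗ 5))) = 10

Expand innermost to outermost. Recall ⊕ takes the minimum of its arguments and ⊗ takes their sum. Working out the expression (((-2 ⊗ 9) ⊗ (7 ⊗ 6)) ⊕ ((8 ⊗ -3) ⊗ (0 ⊗ 5))) gives 10.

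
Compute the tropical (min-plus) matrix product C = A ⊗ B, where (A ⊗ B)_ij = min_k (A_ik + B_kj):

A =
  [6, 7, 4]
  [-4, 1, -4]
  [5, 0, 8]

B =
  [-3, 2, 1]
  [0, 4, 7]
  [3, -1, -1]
A ⊗ B =
  [3, 3, 3]
  [-7, -5, -5]
  [0, 4, 6]

Apply the min-plus product entry-by-entry:
  C[0][0] = min over k of (A[0][0] + B[0][0] = 6 + -3 = 3, A[0][1] + B[1][0] = 7 + 0 = 7, A[0][2] + B[2][0] = 4 + 3 = 7) = 3 (attained at k = 0)
  C[0][1] = min over k of (A[0][0] + B[0][1] = 6 + 2 = 8, A[0][1] + B[1][1] = 7 + 4 = 11, A[0][2] + B[2][1] = 4 + -1 = 3) = 3 (attained at k = 2)
  C[0][2] = min over k of (A[0][0] + B[0][2] = 6 + 1 = 7, A[0][1] + B[1][2] = 7 + 7 = 14, A[0][2] + B[2][2] = 4 + -1 = 3) = 3 (attained at k = 2)
  C[1][0] = min over k of (A[1][0] + B[0][0] = -4 + -3 = -7, A[1][1] + B[1][0] = 1 + 0 = 1, A[1][2] + B[2][0] = -4 + 3 = -1) = -7 (attained at k = 0)
  C[1][1] = min over k of (A[1][0] + B[0][1] = -4 + 2 = -2, A[1][1] + B[1][1] = 1 + 4 = 5, A[1][2] + B[2][1] = -4 + -1 = -5) = -5 (attained at k = 2)
  C[1][2] = min over k of (A[1][0] + B[0][2] = -4 + 1 = -3, A[1][1] + B[1][2] = 1 + 7 = 8, A[1][2] + B[2][2] = -4 + -1 = -5) = -5 (attained at k = 2)
  C[2][0] = min over k of (A[2][0] + B[0][0] = 5 + -3 = 2, A[2][1] + B[1][0] = 0 + 0 = 0, A[2][2] + B[2][0] = 8 + 3 = 11) = 0 (attained at k = 1)
  C[2][1] = min over k of (A[2][0] + B[0][1] = 5 + 2 = 7, A[2][1] + B[1][1] = 0 + 4 = 4, A[2][2] + B[2][1] = 8 + -1 = 7) = 4 (attained at k = 1)
  C[2][2] = min over k of (A[2][0] + B[0][2] = 5 + 1 = 6, A[2][1] + B[1][2] = 0 + 7 = 7, A[2][2] + B[2][2] = 8 + -1 = 7) = 6 (attained at k = 0)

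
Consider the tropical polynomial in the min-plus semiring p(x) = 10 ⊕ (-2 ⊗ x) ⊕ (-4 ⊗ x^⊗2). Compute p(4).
p(4) = 2

A tropical monomial a ⊗ x^⊗i evaluates to a + i · x. Evaluating each term at x = 4:
  Term 0 contributes 10 + 0 · 4 = 10
  Term 1 contributes -2 + 1 · 4 = 2
  Term 2 contributes -4 + 2 · 4 = 4
p(4) = ⊕ of these = min[10, 2, 4] = 2.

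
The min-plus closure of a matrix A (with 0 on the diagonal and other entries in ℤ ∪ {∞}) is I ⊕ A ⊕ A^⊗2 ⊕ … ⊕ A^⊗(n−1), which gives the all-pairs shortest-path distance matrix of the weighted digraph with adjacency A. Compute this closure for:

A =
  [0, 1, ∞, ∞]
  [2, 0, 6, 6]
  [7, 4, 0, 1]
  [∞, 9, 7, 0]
Closure =
  [0, 1, 7, 7]
  [2, 0, 6, 6]
  [6, 4, 0, 1]
  [11, 9, 7, 0]

This is the Floyd-Warshall all-pairs shortest-path computation. For each intermediate vertex k = 0, 1, …, 3, update dist[i][j] ← min(dist[i][j], dist[i][k] + dist[k][j]). The final matrix gives, for each (i, j), the minimum total weight of any directed path from i to j (possibly empty when i = j).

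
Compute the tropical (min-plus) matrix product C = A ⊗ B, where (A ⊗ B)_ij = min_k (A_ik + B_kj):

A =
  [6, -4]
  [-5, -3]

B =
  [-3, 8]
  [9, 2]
A ⊗ B =
  [3, -2]
  [-8, -1]

Apply the min-plus product entry-by-entry:
  C[0][0] = min over k of (A[0][0] + B[0][0] = 6 + -3 = 3, A[0][1] + B[1][0] = -4 + 9 = 5) = 3 (attained at k = 0)
  C[0][1] = min over k of (A[0][0] + B[0][1] = 6 + 8 = 14, A[0][1] + B[1][1] = -4 + 2 = -2) = -2 (attained at k = 1)
  C[1][0] = min over k of (A[1][0] + B[0][0] = -5 + -3 = -8, A[1][1] + B[1][0] = -3 + 9 = 6) = -8 (attained at k = 0)
  C[1][1] = min over k of (A[1][0] + B[0][1] = -5 + 8 = 3, A[1][1] + B[1][1] = -3 + 2 = -1) = -1 (attained at k = 1)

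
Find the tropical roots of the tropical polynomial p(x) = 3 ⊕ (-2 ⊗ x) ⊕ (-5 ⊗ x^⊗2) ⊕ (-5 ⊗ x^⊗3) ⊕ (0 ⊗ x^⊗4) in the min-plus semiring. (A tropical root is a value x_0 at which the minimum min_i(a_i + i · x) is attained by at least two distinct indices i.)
Roots: {-5, 0, 3, 5}

Each tropical root is a break point of the lower envelope of the lines y = a_i + i · x (there are 5 lines, with slopes 0, 1, ..., 4). Only the lines that attain the minimum somewhere contribute to roots; other lines are dominated. Here the surviving (envelope) indices are i = 4, i = 3, i = 2, i = 1, i = 0.
Intersections between consecutive envelope lines give the roots: for adjacent envelope indices i < j the intersection is x = (a_i − a_j) / (j − i). Reading off the sorted break points: {-5, 0, 3, 5}.
Verification: at each break x_0, at least two indices attain the minimum of min_i(a_i + i · x_0).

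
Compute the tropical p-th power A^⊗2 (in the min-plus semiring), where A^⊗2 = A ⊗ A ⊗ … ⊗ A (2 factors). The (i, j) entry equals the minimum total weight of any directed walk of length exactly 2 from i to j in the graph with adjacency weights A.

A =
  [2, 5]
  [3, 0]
A^⊗2 =
  [4, 5]
  [3, 0]

Each entry (A^⊗2)_ij equals the minimum over all length-2 walks i = v_0 → v_1 → … → v_2 = j of Σ_t A[v_t][v_{t+1}]. For example, for (i, j) = (0, 1) we minimise over 2 possible intermediate vertex sequences; the minimum is 5, attained along the walk 0 → 1 → 1.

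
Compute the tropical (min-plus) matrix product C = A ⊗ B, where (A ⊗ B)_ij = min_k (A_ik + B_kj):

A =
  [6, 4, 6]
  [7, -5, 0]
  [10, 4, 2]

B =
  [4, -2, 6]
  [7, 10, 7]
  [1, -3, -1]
A ⊗ B =
  [7, 3, 5]
  [1, -3, -1]
  [3, -1, 1]

Apply the min-plus product entry-by-entry:
  C[0][0] = min over k of (A[0][0] + B[0][0] = 6 + 4 = 10, A[0][1] + B[1][0] = 4 + 7 = 11, A[0][2] + B[2][0] = 6 + 1 = 7) = 7 (attained at k = 2)
  C[0][1] = min over k of (A[0][0] + B[0][1] = 6 + -2 = 4, A[0][1] + B[1][1] = 4 + 10 = 14, A[0][2] + B[2][1] = 6 + -3 = 3) = 3 (attained at k = 2)
  C[0][2] = min over k of (A[0][0] + B[0][2] = 6 + 6 = 12, A[0][1] + B[1][2] = 4 + 7 = 11, A[0][2] + B[2][2] = 6 + -1 = 5) = 5 (attained at k = 2)
  C[1][0] = min over k of (A[1][0] + B[0][0] = 7 + 4 = 11, A[1][1] + B[1][0] = -5 + 7 = 2, A[1][2] + B[2][0] = 0 + 1 = 1) = 1 (attained at k = 2)
  C[1][1] = min over k of (A[1][0] + B[0][1] = 7 + -2 = 5, A[1][1] + B[1][1] = -5 + 10 = 5, A[1][2] + B[2][1] = 0 + -3 = -3) = -3 (attained at k = 2)
  C[1][2] = min over k of (A[1][0] + B[0][2] = 7 + 6 = 13, A[1][1] + B[1][2] = -5 + 7 = 2, A[1][2] + B[2][2] = 0 + -1 = -1) = -1 (attained at k = 2)
  C[2][0] = min over k of (A[2][0] + B[0][0] = 10 + 4 = 14, A[2][1] + B[1][0] = 4 + 7 = 11, A[2][2] + B[2][0] = 2 + 1 = 3) = 3 (attained at k = 2)
  C[2][1] = min over k of (A[2][0] + B[0][1] = 10 + -2 = 8, A[2][1] + B[1][1] = 4 + 10 = 14, A[2][2] + B[2][1] = 2 + -3 = -1) = -1 (attained at k = 2)
  C[2][2] = min over k of (A[2][0] + B[0][2] = 10 + 6 = 16, A[2][1] + B[1][2] = 4 + 7 = 11, A[2][2] + B[2][2] = 2 + -1 = 1) = 1 (attained at k = 2)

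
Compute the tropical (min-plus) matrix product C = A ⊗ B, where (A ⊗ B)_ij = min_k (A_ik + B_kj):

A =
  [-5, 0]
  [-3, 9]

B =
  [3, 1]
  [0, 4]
A ⊗ B =
  [-2, -4]
  [0, -2]

Apply the min-plus product entry-by-entry:
  C[0][0] = min over k of (A[0][0] + B[0][0] = -5 + 3 = -2, A[0][1] + B[1][0] = 0 + 0 = 0) = -2 (attained at k = 0)
  C[0][1] = min over k of (A[0][0] + B[0][1] = -5 + 1 = -4, A[0][1] + B[1][1] = 0 + 4 = 4) = -4 (attained at k = 0)
  C[1][0] = min over k of (A[1][0] + B[0][0] = -3 + 3 = 0, A[1][1] + B[1][0] = 9 + 0 = 9) = 0 (attained at k = 0)
  C[1][1] = min over k of (A[1][0] + B[0][1] = -3 + 1 = -2, A[1][1] + B[1][1] = 9 + 4 = 13) = -2 (attained at k = 0)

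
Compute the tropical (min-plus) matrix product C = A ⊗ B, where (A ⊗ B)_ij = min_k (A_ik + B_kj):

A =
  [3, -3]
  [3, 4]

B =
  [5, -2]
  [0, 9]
A ⊗ B =
  [-3, 1]
  [4, 1]

Apply the min-plus product entry-by-entry:
  C[0][0] = min over k of (A[0][0] + B[0][0] = 3 + 5 = 8, A[0][1] + B[1][0] = -3 + 0 = -3) = -3 (attained at k = 1)
  C[0][1] = min over k of (A[0][0] + B[0][1] = 3 + -2 = 1, A[0][1] + B[1][1] = -3 + 9 = 6) = 1 (attained at k = 0)
  C[1][0] = min over k of (A[1][0] + B[0][0] = 3 + 5 = 8, A[1][1] + B[1][0] = 4 + 0 = 4) = 4 (attained at k = 1)
  C[1][1] = min over k of (A[1][0] + B[0][1] = 3 + -2 = 1, A[1][1] + B[1][1] = 4 + 9 = 13) = 1 (attained at k = 0)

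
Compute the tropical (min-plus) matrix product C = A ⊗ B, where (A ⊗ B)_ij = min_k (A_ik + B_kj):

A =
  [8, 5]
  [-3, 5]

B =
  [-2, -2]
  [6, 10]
A ⊗ B =
  [6, 6]
  [-5, -5]

Apply the min-plus product entry-by-entry:
  C[0][0] = min over k of (A[0][0] + B[0][0] = 8 + -2 = 6, A[0][1] + B[1][0] = 5 + 6 = 11) = 6 (attained at k = 0)
  C[0][1] = min over k of (A[0][0] + B[0][1] = 8 + -2 = 6, A[0][1] + B[1][1] = 5 + 10 = 15) = 6 (attained at k = 0)
  C[1][0] = min over k of (A[1][0] + B[0][0] = -3 + -2 = -5, A[1][1] + B[1][0] = 5 + 6 = 11) = -5 (attained at k = 0)
  C[1][1] = min over k of (A[1][0] + B[0][1] = -3 + -2 = -5, A[1][1] + B[1][1] = 5 + 10 = 15) = -5 (attained at k = 0)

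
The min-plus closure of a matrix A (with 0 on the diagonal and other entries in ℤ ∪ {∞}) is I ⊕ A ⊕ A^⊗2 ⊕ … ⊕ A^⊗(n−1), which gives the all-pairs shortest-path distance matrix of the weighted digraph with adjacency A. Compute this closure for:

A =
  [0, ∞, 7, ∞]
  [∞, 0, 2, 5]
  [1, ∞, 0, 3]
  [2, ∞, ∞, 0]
Closure =
  [0, ∞, 7, 10]
  [3, 0, 2, 5]
  [1, ∞, 0, 3]
  [2, ∞, 9, 0]

This is the Floyd-Warshall all-pairs shortest-path computation. For each intermediate vertex k = 0, 1, …, 3, update dist[i][j] ← min(dist[i][j], dist[i][k] + dist[k][j]). The final matrix gives, for each (i, j), the minimum total weight of any directed path from i to j (possibly empty when i = j).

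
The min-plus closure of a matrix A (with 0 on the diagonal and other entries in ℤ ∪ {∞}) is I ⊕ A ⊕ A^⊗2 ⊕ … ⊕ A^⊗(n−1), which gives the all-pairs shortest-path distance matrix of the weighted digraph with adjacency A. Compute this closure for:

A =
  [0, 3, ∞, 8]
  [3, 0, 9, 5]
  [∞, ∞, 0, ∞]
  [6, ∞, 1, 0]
Closure =
  [0, 3, 9, 8]
  [3, 0, 6, 5]
  [∞, ∞, 0, ∞]
  [6, 9, 1, 0]

This is the Floyd-Warshall all-pairs shortest-path computation. For each intermediate vertex k = 0, 1, …, 3, update dist[i][j] ← min(dist[i][j], dist[i][k] + dist[k][j]). The final matrix gives, for each (i, j), the minimum total weight of any directed path from i to j (possibly empty when i = j).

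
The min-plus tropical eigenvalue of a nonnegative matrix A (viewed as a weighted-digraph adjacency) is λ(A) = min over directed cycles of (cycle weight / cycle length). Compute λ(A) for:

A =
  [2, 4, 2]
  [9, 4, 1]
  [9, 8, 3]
λ(A) = 2

Enumerate directed cycles and compute their means (weight / length). Sample:
  cycle 0 → 0: weight = 2, length = 1, mean = 2/1 ≈ 2.000
  cycle 1 → 1: weight = 4, length = 1, mean = 4/1 ≈ 4.000
  cycle 2 → 2: weight = 3, length = 1, mean = 3/1 ≈ 3.000
  cycle 0 → 1 → 0: weight = 13, length = 2, mean = 13/2 ≈ 6.500
  cycle 0 → 2 → 0: weight = 11, length = 2, mean = 11/2 ≈ 5.500
  cycle 1 → 0 → 1: weight = 13, length = 2, mean = 13/2 ≈ 6.500
Minimum mean = 2.000, attained e.g. along the cycle 0 → 0 with weight 2 and length 1. So λ(A) = 2/1 = 2.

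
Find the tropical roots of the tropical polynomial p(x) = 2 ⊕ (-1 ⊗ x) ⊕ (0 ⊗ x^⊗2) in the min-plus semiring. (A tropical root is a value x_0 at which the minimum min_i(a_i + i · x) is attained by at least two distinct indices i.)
Roots: {-1, 3}

Each tropical root is a break point of the lower envelope of the lines y = a_i + i · x (there are 3 lines, with slopes 0, 1, ..., 2). Only the lines that attain the minimum somewhere contribute to roots; other lines are dominated. Here the surviving (envelope) indices are i = 2, i = 1, i = 0.
Intersections between consecutive envelope lines give the roots: for adjacent envelope indices i < j the intersection is x = (a_i − a_j) / (j − i). Reading off the sorted break points: {-1, 3}.
Verification: at each break x_0, at least two indices attain the minimum of min_i(a_i + i · x_0).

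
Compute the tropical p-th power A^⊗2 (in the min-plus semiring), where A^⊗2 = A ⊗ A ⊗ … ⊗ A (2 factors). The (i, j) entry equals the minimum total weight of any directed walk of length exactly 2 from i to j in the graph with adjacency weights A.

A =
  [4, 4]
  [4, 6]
A^⊗2 =
  [8, 8]
  [8, 8]

Each entry (A^⊗2)_ij equals the minimum over all length-2 walks i = v_0 → v_1 → … → v_2 = j of Σ_t A[v_t][v_{t+1}]. For example, for (i, j) = (0, 1) we minimise over 2 possible intermediate vertex sequences; the minimum is 8, attained along the walk 0 → 0 → 1.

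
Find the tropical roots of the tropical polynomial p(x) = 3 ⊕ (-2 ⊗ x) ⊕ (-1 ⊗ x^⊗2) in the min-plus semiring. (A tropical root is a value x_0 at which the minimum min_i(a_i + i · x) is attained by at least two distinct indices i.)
Roots: {-1, 5}

Each tropical root is a break point of the lower envelope of the lines y = a_i + i · x (there are 3 lines, with slopes 0, 1, ..., 2). Only the lines that attain the minimum somewhere contribute to roots; other lines are dominated. Here the surviving (envelope) indices are i = 2, i = 1, i = 0.
Intersections between consecutive envelope lines give the roots: for adjacent envelope indices i < j the intersection is x = (a_i − a_j) / (j − i). Reading off the sorted break points: {-1, 5}.
Verification: at each break x_0, at least two indices attain the minimum of min_i(a_i + i · x_0).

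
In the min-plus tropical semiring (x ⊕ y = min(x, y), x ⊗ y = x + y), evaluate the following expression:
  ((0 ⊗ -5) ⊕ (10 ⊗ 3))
((0 ⊗ -5) ⊕ (10 ⊗ 3)) = -5

Expand innermost to outermost. Recall ⊕ takes the minimum of its arguments and ⊗ takes their sum. Working out the expression ((0 ⊗ -5) ⊕ (10 ⊗ 3)) gives -5.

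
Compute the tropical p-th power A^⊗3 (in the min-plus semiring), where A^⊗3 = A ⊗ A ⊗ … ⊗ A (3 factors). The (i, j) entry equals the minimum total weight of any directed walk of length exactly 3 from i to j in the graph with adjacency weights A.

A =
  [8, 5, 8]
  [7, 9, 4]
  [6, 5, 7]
A^⊗3 =
  [15, 14, 16]
  [16, 15, 13]
  [15, 14, 15]

Each entry (A^⊗3)_ij equals the minimum over all length-3 walks i = v_0 → v_1 → … → v_3 = j of Σ_t A[v_t][v_{t+1}]. For example, for (i, j) = (0, 2) we minimise over 9 possible intermediate vertex sequences; the minimum is 16, attained along the walk 0 → 1 → 2 → 2.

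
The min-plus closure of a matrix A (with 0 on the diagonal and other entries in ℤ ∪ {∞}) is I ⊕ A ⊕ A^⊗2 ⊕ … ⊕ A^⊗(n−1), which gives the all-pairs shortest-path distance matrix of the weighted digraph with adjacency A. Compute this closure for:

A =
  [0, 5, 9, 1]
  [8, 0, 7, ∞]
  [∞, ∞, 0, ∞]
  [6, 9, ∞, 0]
Closure =
  [0, 5, 9, 1]
  [8, 0, 7, 9]
  [∞, ∞, 0, ∞]
  [6, 9, 15, 0]

This is the Floyd-Warshall all-pairs shortest-path computation. For each intermediate vertex k = 0, 1, …, 3, update dist[i][j] ← min(dist[i][j], dist[i][k] + dist[k][j]). The final matrix gives, for each (i, j), the minimum total weight of any directed path from i to j (possibly empty when i = j).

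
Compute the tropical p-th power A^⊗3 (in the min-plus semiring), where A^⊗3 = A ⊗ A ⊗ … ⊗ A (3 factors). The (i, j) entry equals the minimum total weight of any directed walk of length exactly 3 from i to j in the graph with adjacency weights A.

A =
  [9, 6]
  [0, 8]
A^⊗3 =
  [14, 12]
  [6, 14]

Each entry (A^⊗3)_ij equals the minimum over all length-3 walks i = v_0 → v_1 → … → v_3 = j of Σ_t A[v_t][v_{t+1}]. For example, for (i, j) = (0, 1) we minimise over 4 possible intermediate vertex sequences; the minimum is 12, attained along the walk 0 → 1 → 0 → 1.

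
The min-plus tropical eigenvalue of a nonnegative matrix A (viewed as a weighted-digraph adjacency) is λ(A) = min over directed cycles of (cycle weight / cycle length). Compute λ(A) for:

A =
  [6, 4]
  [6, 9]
λ(A) = 5

Enumerate directed cycles and compute their means (weight / length). Sample:
  cycle 0 → 0: weight = 6, length = 1, mean = 6/1 ≈ 6.000
  cycle 1 → 1: weight = 9, length = 1, mean = 9/1 ≈ 9.000
  cycle 0 → 1 → 0: weight = 10, length = 2, mean = 10/2 ≈ 5.000
  cycle 1 → 0 → 1: weight = 10, length = 2, mean = 10/2 ≈ 5.000
Minimum mean = 5.000, attained e.g. along the cycle 0 → 1 → 0 with weight 10 and length 2. So λ(A) = 10/2 = 5.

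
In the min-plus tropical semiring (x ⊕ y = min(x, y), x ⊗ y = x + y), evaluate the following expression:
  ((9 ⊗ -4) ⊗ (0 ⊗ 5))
((9 ⊗ -4) ⊗ (0 ⊗ 5)) = 10

Expand innermost to outermost. Recall ⊕ takes the minimum of its arguments and ⊗ takes their sum. Working out the expression ((9 ⊗ -4) ⊗ (0 ⊗ 5)) gives 10.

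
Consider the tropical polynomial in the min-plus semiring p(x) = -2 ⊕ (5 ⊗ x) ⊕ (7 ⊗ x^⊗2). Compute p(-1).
p(-1) = -2

A tropical monomial a ⊗ x^⊗i evaluates to a + i · x. Evaluating each term at x = -1:
  Term 0 contributes -2 + 0 · -1 = -2
  Term 1 contributes 5 + 1 · -1 = 4
  Term 2 contributes 7 + 2 · -1 = 5
p(-1) = ⊕ of these = min[-2, 4, 5] = -2.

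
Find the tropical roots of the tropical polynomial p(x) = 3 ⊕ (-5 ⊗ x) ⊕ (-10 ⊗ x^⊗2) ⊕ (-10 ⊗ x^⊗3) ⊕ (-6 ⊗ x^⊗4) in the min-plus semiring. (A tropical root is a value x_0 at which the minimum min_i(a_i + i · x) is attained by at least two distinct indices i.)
Roots: {-4, 0, 5, 8}

Each tropical root is a break point of the lower envelope of the lines y = a_i + i · x (there are 5 lines, with slopes 0, 1, ..., 4). Only the lines that attain the minimum somewhere contribute to roots; other lines are dominated. Here the surviving (envelope) indices are i = 4, i = 3, i = 2, i = 1, i = 0.
Intersections between consecutive envelope lines give the roots: for adjacent envelope indices i < j the intersection is x = (a_i − a_j) / (j − i). Reading off the sorted break points: {-4, 0, 5, 8}.
Verification: at each break x_0, at least two indices attain the minimum of min_i(a_i + i · x_0).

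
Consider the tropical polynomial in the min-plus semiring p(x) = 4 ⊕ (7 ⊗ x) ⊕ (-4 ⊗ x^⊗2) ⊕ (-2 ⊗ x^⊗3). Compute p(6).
p(6) = 4

A tropical monomial a ⊗ x^⊗i evaluates to a + i · x. Evaluating each term at x = 6:
  Term 0 contributes 4 + 0 · 6 = 4
  Term 1 contributes 7 + 1 · 6 = 13
  Term 2 contributes -4 + 2 · 6 = 8
  Term 3 contributes -2 + 3 · 6 = 16
p(6) = ⊕ of these = min[4, 13, 8, 16] = 4.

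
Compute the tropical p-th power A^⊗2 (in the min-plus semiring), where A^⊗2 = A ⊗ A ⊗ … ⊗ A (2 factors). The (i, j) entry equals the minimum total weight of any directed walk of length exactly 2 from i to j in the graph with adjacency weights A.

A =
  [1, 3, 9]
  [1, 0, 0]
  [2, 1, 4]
A^⊗2 =
  [2, 3, 3]
  [1, 0, 0]
  [2, 1, 1]

Each entry (A^⊗2)_ij equals the minimum over all length-2 walks i = v_0 → v_1 → … → v_2 = j of Σ_t A[v_t][v_{t+1}]. For example, for (i, j) = (0, 2) we minimise over 3 possible intermediate vertex sequences; the minimum is 3, attained along the walk 0 → 1 → 2.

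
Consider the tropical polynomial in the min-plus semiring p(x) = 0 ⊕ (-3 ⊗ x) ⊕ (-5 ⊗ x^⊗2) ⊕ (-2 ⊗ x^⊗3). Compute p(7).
p(7) = 0

A tropical monomial a ⊗ x^⊗i evaluates to a + i · x. Evaluating each term at x = 7:
  Term 0 contributes 0 + 0 · 7 = 0
  Term 1 contributes -3 + 1 · 7 = 4
  Term 2 contributes -5 + 2 · 7 = 9
  Term 3 contributes -2 + 3 · 7 = 19
p(7) = ⊕ of these = min[0, 4, 9, 19] = 0.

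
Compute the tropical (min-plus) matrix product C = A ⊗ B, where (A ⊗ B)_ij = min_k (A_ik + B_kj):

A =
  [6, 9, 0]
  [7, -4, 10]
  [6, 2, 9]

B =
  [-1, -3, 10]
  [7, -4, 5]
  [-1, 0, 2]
A ⊗ B =
  [-1, 0, 2]
  [3, -8, 1]
  [5, -2, 7]

Apply the min-plus product entry-by-entry:
  C[0][0] = min over k of (A[0][0] + B[0][0] = 6 + -1 = 5, A[0][1] + B[1][0] = 9 + 7 = 16, A[0][2] + B[2][0] = 0 + -1 = -1) = -1 (attained at k = 2)
  C[0][1] = min over k of (A[0][0] + B[0][1] = 6 + -3 = 3, A[0][1] + B[1][1] = 9 + -4 = 5, A[0][2] + B[2][1] = 0 + 0 = 0) = 0 (attained at k = 2)
  C[0][2] = min over k of (A[0][0] + B[0][2] = 6 + 10 = 16, A[0][1] + B[1][2] = 9 + 5 = 14, A[0][2] + B[2][2] = 0 + 2 = 2) = 2 (attained at k = 2)
  C[1][0] = min over k of (A[1][0] + B[0][0] = 7 + -1 = 6, A[1][1] + B[1][0] = -4 + 7 = 3, A[1][2] + B[2][0] = 10 + -1 = 9) = 3 (attained at k = 1)
  C[1][1] = min over k of (A[1][0] + B[0][1] = 7 + -3 = 4, A[1][1] + B[1][1] = -4 + -4 = -8, A[1][2] + B[2][1] = 10 + 0 = 10) = -8 (attained at k = 1)
  C[1][2] = min over k of (A[1][0] + B[0][2] = 7 + 10 = 17, A[1][1] + B[1][2] = -4 + 5 = 1, A[1][2] + B[2][2] = 10 + 2 = 12) = 1 (attained at k = 1)
  C[2][0] = min over k of (A[2][0] + B[0][0] = 6 + -1 = 5, A[2][1] + B[1][0] = 2 + 7 = 9, A[2][2] + B[2][0] = 9 + -1 = 8) = 5 (attained at k = 0)
  C[2][1] = min over k of (A[2][0] + B[0][1] = 6 + -3 = 3, A[2][1] + B[1][1] = 2 + -4 = -2, A[2][2] + B[2][1] = 9 + 0 = 9) = -2 (attained at k = 1)
  C[2][2] = min over k of (A[2][0] + B[0][2] = 6 + 10 = 16, A[2][1] + B[1][2] = 2 + 5 = 7, A[2][2] + B[2][2] = 9 + 2 = 11) = 7 (attained at k = 1)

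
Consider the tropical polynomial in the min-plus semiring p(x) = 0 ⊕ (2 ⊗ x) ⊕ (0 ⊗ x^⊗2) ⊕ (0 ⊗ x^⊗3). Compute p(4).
p(4) = 0

A tropical monomial a ⊗ x^⊗i evaluates to a + i · x. Evaluating each term at x = 4:
  Term 0 contributes 0 + 0 · 4 = 0
  Term 1 contributes 2 + 1 · 4 = 6
  Term 2 contributes 0 + 2 · 4 = 8
  Term 3 contributes 0 + 3 · 4 = 12
p(4) = ⊕ of these = min[0, 6, 8, 12] = 0.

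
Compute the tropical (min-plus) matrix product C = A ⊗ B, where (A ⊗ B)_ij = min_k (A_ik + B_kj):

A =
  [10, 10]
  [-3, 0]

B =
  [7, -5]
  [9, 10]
A ⊗ B =
  [17, 5]
  [4, -8]

Apply the min-plus product entry-by-entry:
  C[0][0] = min over k of (A[0][0] + B[0][0] = 10 + 7 = 17, A[0][1] + B[1][0] = 10 + 9 = 19) = 17 (attained at k = 0)
  C[0][1] = min over k of (A[0][0] + B[0][1] = 10 + -5 = 5, A[0][1] + B[1][1] = 10 + 10 = 20) = 5 (attained at k = 0)
  C[1][0] = min over k of (A[1][0] + B[0][0] = -3 + 7 = 4, A[1][1] + B[1][0] = 0 + 9 = 9) = 4 (attained at k = 0)
  C[1][1] = min over k of (A[1][0] + B[0][1] = -3 + -5 = -8, A[1][1] + B[1][1] = 0 + 10 = 10) = -8 (attained at k = 0)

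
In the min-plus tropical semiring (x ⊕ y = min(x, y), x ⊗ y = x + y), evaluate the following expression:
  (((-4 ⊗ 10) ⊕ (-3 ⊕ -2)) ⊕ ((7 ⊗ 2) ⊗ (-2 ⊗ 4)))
(((-4 ⊗ 10) ⊕ (-3 ⊕ -2)) ⊕ ((7 ⊗ 2) ⊗ (-2 ⊗ 4))) = -3

Expand innermost to outermost. Recall ⊕ takes the minimum of its arguments and ⊗ takes their sum. Working out the expression (((-4 ⊗ 10) ⊕ (-3 ⊕ -2)) ⊕ ((7 ⊗ 2) ⊗ (-2 ⊗ 4))) gives -3.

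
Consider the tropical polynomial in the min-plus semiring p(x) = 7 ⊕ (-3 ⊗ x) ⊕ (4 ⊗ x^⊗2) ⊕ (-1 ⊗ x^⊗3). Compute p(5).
p(5) = 2

A tropical monomial a ⊗ x^⊗i evaluates to a + i · x. Evaluating each term at x = 5:
  Term 0 contributes 7 + 0 · 5 = 7
  Term 1 contributes -3 + 1 · 5 = 2
  Term 2 contributes 4 + 2 · 5 = 14
  Term 3 contributes -1 + 3 · 5 = 14
p(5) = ⊕ of these = min[7, 2, 14, 14] = 2.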